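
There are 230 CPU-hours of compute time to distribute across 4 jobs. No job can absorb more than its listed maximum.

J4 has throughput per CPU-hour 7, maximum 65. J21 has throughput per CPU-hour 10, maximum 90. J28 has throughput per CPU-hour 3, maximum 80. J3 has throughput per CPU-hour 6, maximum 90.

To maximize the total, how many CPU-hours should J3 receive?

Highest throughput per CPU-hour first: J21 10 > J4 7 > J3 6 > J28 3.
J21 takes 90 to reach its cap of 90 — 140 left.
J4: +65 to 65 (cap) — 75 left.
J3 has room for 90 but only 75 remain, so it gets 75.

75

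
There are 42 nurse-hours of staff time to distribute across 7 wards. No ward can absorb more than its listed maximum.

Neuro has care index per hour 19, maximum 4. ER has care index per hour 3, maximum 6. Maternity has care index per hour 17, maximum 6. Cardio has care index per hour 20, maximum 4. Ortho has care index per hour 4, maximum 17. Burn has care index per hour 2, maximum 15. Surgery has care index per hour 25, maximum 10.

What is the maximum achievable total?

579

Order the wards by care index per hour: Surgery 25 > Cardio 20 > Neuro 19 > Maternity 17 > Ortho 4 > ER 3 > Burn 2.
Surgery: +10 to 10 (cap) → 32 left.
Cardio takes 4 to reach its cap of 4 → 28 left.
Neuro: +4 to 4 (cap) → 24 left.
Maternity: +6 to 6 (cap) → 18 left.
Give Ortho 17 to hit its cap of 17 → 1 left.
ER has room for 6 but only 1 remain, so it gets 1.
Total = 19×4 + 3×1 + 17×6 + 20×4 + 4×17 + 25×10 = 579.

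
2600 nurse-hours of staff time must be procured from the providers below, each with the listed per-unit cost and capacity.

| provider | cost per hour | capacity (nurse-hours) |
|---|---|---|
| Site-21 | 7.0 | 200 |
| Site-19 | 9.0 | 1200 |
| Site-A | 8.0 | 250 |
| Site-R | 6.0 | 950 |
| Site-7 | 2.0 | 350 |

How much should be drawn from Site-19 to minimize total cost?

Cheapest first:
Site-7 at 2.0: take all 350 nurse-hours → 2250 still needed.
Site-R at 6.0: take all 950 nurse-hours → 1300 still needed.
Site-21 (7.0): use full 200 → 1100 nurse-hours to go.
Site-A (8.0): use full 250 → 850 nurse-hours to go.
Site-19 (9.0): take the remaining 850 → done.

850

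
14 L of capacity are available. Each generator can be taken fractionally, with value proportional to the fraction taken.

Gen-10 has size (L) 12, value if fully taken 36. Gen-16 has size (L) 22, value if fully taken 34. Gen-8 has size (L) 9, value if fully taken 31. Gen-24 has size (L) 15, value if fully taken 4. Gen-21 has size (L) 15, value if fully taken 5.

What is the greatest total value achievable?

46

Best value per unit of size first: Gen-8 31/9≈3.44, Gen-10 36/12≈3, Gen-16 34/22≈1.55, Gen-21 5/15≈0.333, Gen-24 4/15≈0.267.
Gen-8: take in full, 9 L for value 31 — 5 left.
Only 5 L remain; take 5/12 of Gen-10 for value 36×5/12 = 15.
Total value = 46.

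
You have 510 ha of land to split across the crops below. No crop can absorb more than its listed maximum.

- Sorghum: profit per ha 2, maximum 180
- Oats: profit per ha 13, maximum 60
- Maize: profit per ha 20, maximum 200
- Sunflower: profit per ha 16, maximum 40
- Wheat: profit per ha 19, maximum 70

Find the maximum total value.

7030

Highest profit per ha first: Maize 20 > Wheat 19 > Sunflower 16 > Oats 13 > Sorghum 2.
Maize takes 200 to reach its cap of 200 ; 310 left.
Wheat: +70 to 70 (cap) ; 240 left.
Give Sunflower 40 to hit its cap of 40 ; 200 left.
Oats: +60 to 60 (cap) ; 140 left.
Only 140 left; Sorghum takes them to reach 140.
Total = 2×140 + 13×60 + 20×200 + 16×40 + 19×70 = 7030.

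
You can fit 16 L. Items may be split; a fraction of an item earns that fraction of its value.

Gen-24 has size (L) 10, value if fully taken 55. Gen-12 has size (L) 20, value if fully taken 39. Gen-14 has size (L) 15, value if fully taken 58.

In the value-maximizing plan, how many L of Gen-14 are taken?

6

Rank by value-to-size ratio: Gen-24 55/10≈5.5, Gen-14 58/15≈3.87, Gen-12 39/20≈1.95.
Take all of Gen-24 (10 L, value 55) → 6 L left.
Fill the last 6 L with part of Gen-14: 6/15 of it earns 23.2.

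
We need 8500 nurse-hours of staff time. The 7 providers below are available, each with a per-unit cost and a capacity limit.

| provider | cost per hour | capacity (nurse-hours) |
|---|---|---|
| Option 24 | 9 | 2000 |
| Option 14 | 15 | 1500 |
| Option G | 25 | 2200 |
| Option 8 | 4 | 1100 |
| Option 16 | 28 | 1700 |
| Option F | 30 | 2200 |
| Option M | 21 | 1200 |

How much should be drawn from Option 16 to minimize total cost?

500

Fill from the cheapest provider first.
Option 8 (4): use full 1100 ; 7400 nurse-hours to go.
Take 2000 from Option 24 at 9 ; need 5400 more.
Option 14 (15): use full 1500 ; 3900 nurse-hours to go.
Option M at 21: take all 1200 nurse-hours ; 2700 still needed.
Option G at 25: take all 2200 nurse-hours ; 500 still needed.
Option 16 at 28: take 500 of its 1700 ; requirement met.
Option F: unused.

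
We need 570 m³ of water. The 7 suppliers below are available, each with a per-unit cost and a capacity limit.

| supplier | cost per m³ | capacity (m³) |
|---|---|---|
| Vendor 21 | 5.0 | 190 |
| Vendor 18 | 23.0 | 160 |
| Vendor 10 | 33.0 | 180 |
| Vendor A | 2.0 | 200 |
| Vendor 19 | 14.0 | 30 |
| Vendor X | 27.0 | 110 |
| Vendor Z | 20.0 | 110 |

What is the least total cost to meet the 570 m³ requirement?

Cheapest first:
Take 200 from Vendor A at 2.0 ; need 370 more.
Take 190 from Vendor 21 at 5.0 ; need 180 more.
Vendor 19 at 14.0: take all 30 m³ ; 150 still needed.
Vendor Z at 20.0: take all 110 m³ ; 40 still needed.
Vendor 18 at 23.0: take 40 of its 160 ; requirement met.
Vendor X, Vendor 10: unused.
Cost = 200×2.0 + 190×5.0 + 30×14.0 + 110×20.0 + 40×23.0 = 4890.

4890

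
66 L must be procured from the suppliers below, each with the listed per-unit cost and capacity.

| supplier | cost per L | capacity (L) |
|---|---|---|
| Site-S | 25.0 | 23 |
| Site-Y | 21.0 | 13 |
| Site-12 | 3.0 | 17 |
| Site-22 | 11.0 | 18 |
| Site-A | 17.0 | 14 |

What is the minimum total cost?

860

Cheapest first:
Take 17 from Site-12 at 3.0 ; need 49 more.
Site-22 (11.0): use full 18 ; 31 L to go.
Take 14 from Site-A at 17.0 ; need 17 more.
Site-Y (21.0): use full 13 ; 4 L to go.
Take 4 from Site-S at 25.0 to finish.
Cost = 17×3.0 + 18×11.0 + 14×17.0 + 13×21.0 + 4×25.0 = 860.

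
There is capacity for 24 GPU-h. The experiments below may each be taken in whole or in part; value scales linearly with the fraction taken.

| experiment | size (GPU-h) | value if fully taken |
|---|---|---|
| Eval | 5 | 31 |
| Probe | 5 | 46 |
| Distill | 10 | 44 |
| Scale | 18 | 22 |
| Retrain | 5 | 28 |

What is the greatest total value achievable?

144.6

Rank by value-to-size ratio: Probe 46/5≈9.2, Eval 31/5≈6.2, Retrain 28/5≈5.6, Distill 44/10≈4.4, Scale 22/18≈1.22.
Probe: take in full, 5 GPU-h for value 46 → 19 left.
Eval: take in full, 5 GPU-h for value 31 → 14 left.
Take all of Retrain (5 GPU-h, value 28) → 9 GPU-h left.
Fill the last 9 GPU-h with part of Distill: 9/10 of it earns 39.6.
Total value = 144.6.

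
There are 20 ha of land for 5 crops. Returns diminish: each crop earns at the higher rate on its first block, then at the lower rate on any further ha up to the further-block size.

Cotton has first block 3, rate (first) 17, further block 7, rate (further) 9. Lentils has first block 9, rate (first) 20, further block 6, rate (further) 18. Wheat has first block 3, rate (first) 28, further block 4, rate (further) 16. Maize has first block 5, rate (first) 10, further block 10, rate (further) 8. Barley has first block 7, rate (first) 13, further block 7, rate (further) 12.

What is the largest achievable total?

Treat each block as its own option and order by rate: Wheat/tier1 28 > Lentils/tier1 20 > Lentils/tier2 18 > Cotton/tier1 17 > Wheat/tier2 16 > Barley/tier1 13 > Barley/tier2 12 > Maize/tier1 10 > Cotton/tier2 9 > Maize/tier2 8.
Wheat/tier1 (28): +3 ; 17 left.
Lentils tier1 at 20: fill all 9 ; 8 left.
Lentils/tier2 (18): +6 ; 2 left.
2 remain; put them into Cotton tier1 at 17.
Total = 28×3 + 20×9 + 18×6 + 17×2 = 406.

406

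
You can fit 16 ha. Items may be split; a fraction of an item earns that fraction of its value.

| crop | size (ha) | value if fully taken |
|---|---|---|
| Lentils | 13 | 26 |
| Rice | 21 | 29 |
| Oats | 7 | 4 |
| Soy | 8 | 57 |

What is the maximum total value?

Rank by value-to-size ratio: Soy 57/8≈7.12, Lentils 26/13≈2, Rice 29/21≈1.38, Oats 4/7≈0.571.
All 8 ha of Soy fit (value 57) ; 8 remain.
Fill the last 8 ha with part of Lentils: 8/13 of it earns 16.
Total value = 73.

73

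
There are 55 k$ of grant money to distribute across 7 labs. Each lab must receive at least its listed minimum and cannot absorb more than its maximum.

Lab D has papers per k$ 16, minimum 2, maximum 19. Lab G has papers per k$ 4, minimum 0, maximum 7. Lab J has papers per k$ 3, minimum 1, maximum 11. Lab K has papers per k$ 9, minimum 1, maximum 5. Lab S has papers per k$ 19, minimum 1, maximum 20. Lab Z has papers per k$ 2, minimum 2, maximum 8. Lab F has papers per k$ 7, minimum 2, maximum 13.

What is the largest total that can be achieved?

792

Meeting every minimum uses 2+0+1+1+1+2+2 = 9 k$, leaving 46.
Rank by papers per k$: Lab S 19 > Lab D 16 > Lab K 9 > Lab F 7 > Lab G 4 > Lab J 3 > Lab Z 2.
Lab S: +19 to 20 (cap) → 27 left.
Lab D takes 17 more to reach its cap of 19 → 10 left.
Lab K: +4 to 5 (cap) → 6 left.
Lab F has room for 11 more but only 6 remain, so it gets 8.
Total = 16×19 + 3×1 + 9×5 + 19×20 + 2×2 + 7×8 = 792.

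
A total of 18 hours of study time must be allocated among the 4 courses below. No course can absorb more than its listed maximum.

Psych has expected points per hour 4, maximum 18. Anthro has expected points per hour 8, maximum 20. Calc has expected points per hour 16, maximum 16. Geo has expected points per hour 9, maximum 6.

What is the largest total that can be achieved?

274

Rank by expected points per hour: Calc 16 > Geo 9 > Anthro 8 > Psych 4.
Calc takes 16 to reach its cap of 16 ; 2 left.
Geo: +2 (room for 6) → 2. Pool exhausted.
Total = 16×16 + 9×2 = 274.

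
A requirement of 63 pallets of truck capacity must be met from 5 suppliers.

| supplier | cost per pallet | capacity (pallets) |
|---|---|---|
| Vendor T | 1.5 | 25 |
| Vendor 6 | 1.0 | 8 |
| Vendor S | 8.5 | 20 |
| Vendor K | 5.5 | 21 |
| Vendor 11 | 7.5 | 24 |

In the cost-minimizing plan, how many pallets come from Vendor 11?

9

Fill from the cheapest supplier first.
Vendor 6 at 1.0: take all 8 pallets → 55 still needed.
Vendor T at 1.5: take all 25 pallets → 30 still needed.
Vendor K at 5.5: take all 21 pallets → 9 still needed.
Vendor 11 at 7.5: take 9 of its 24 → requirement met.
Vendor S: unused.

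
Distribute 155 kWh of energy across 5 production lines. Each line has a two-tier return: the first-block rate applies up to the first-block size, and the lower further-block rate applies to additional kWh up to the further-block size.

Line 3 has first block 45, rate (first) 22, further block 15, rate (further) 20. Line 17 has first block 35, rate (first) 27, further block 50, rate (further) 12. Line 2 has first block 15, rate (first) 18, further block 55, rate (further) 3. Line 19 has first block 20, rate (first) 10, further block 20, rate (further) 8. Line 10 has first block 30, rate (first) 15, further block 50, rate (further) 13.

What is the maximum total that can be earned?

Treat each block as its own option and order by rate: Line 17/tier1 27 > Line 3/tier1 22 > Line 3/tier2 20 > Line 2/tier1 18 > Line 10/tier1 15 > Line 10/tier2 13 > Line 17/tier2 12 > Line 19/tier1 10 > Line 19/tier2 8 > Line 2/tier2 3.
Fill Line 17 tier1 block (35 at 27) → 120 left.
Fill Line 3 tier1 block (45 at 22) → 75 left.
Fill Line 3 tier2 block (15 at 20) → 60 left.
Line 2 tier1 at 18: fill all 15 → 45 left.
Line 10/tier1 (15): +30 → 15 left.
15 remain; put them into Line 10 tier2 at 13.
Total = 27×35 + 22×45 + 20×15 + 18×15 + 15×30 + 13×15 = 3150.

3150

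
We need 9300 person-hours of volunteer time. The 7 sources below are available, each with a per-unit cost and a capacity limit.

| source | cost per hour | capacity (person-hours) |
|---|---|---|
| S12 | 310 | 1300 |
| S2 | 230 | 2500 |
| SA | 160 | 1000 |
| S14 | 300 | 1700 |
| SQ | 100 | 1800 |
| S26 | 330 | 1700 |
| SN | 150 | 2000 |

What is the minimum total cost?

Fill from the cheapest source first.
SQ at 100: take all 1800 person-hours — 7500 still needed.
SN (150): use full 2000 — 5500 person-hours to go.
SA (160): use full 1000 — 4500 person-hours to go.
S2 (230): use full 2500 — 2000 person-hours to go.
Take 1700 from S14 at 300 — need 300 more.
S12 at 310: take 300 of its 1300 — requirement met.
S26: unused.
Cost = 1800×100 + 2000×150 + 1000×160 + 2500×230 + 1700×300 + 300×310 = 1818000.

1818000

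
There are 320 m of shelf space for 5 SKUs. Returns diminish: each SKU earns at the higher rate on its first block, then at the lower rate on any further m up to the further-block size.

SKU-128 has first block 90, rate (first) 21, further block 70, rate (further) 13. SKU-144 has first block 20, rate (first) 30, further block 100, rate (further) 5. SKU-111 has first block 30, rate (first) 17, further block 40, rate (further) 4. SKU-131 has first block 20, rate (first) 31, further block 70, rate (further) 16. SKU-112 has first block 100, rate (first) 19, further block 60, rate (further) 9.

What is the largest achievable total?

Rank every tier by rate: SKU-131/T1 31 > SKU-144/T1 30 > SKU-128/T1 21 > SKU-112/T1 19 > SKU-111/T1 17 > SKU-131/T2 16 > SKU-128/T2 13 > SKU-112/T2 9 > SKU-144/T2 5 > SKU-111/T2 4.
Fill SKU-131 T1 block (20 at 31) ; 300 left.
SKU-144 T1 at 30: fill all 20 ; 280 left.
Fill SKU-128 T1 block (90 at 21) ; 190 left.
Fill SKU-112 T1 block (100 at 19) ; 90 left.
Fill SKU-111 T1 block (30 at 17) ; 60 left.
SKU-131/T2: +60 of 70 at 16; pool empty.
Total = 31×20 + 30×20 + 21×90 + 19×100 + 17×30 + 16×60 = 6480.

6480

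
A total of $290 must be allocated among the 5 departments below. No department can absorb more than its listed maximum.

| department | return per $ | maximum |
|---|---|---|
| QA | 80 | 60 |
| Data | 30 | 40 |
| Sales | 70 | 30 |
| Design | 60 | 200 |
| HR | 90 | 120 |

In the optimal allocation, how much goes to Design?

Order the departments by return per $: HR 90 > QA 80 > Sales 70 > Design 60 > Data 30.
Give HR 120 to hit its cap of 120 → 170 left.
Give QA 60 to hit its cap of 60 → 110 left.
Give Sales 30 to hit its cap of 30 → 80 left.
Design has room for 200 but only 80 remain, so it gets 80.

80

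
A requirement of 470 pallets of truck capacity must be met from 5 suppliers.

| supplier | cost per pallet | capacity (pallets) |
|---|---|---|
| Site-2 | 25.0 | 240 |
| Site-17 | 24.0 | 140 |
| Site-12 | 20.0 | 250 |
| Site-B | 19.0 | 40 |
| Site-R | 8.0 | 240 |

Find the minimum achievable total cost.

Use suppliers in increasing cost order.
Site-R (8.0): use full 240 ; 230 pallets to go.
Take 40 from Site-B at 19.0 ; need 190 more.
Site-12 (20.0): take the remaining 190 ; done.
Site-17, Site-2: unused.
Cost = 240×8.0 + 40×19.0 + 190×20.0 = 6480.

6480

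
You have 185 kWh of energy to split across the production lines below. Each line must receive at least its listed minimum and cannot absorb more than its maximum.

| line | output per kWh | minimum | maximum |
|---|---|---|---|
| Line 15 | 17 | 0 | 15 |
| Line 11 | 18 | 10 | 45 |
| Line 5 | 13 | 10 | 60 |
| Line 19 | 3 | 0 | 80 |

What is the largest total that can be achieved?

Meeting every minimum uses 0+10+10+0 = 20 kWh, leaving 165.
Highest output per kWh first: Line 11 18 > Line 15 17 > Line 5 13 > Line 19 3.
Line 11: +35 to 45 (cap) — 130 left.
Give Line 15 15 more to hit its cap of 15 — 115 left.
Line 5 takes 50 more to reach its cap of 60 — 65 left.
Line 19: +65 (room for 80) → 65. Pool exhausted.
Total = 17×15 + 18×45 + 13×60 + 3×65 = 2040.

2040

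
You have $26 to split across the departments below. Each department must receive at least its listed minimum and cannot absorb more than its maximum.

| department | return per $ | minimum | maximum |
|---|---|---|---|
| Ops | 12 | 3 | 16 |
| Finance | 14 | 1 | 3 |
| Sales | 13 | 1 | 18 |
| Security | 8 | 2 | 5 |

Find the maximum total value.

Meeting every minimum uses 3+1+1+2 = 7 $, leaving 19.
Rank by return per $: Finance 14 > Sales 13 > Ops 12 > Security 8.
Finance takes 2 more to reach its cap of 3 → 17 left.
Sales takes 17 more to reach its cap of 18 → 0 left.
Total = 12×3 + 14×3 + 13×18 + 8×2 = 328.

328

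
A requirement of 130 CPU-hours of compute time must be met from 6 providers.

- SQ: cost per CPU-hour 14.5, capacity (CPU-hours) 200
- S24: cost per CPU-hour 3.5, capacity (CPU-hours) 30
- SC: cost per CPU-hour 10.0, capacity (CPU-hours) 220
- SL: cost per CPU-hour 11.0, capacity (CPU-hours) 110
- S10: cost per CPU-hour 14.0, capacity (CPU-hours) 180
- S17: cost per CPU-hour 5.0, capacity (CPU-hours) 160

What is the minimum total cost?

605

Use providers in increasing cost order.
Take 30 from S24 at 3.5 — need 100 more.
S17 at 5.0: take 100 of its 160 — requirement met.
SC, SL, S10, SQ: unused.
Cost = 30×3.5 + 100×5.0 = 605.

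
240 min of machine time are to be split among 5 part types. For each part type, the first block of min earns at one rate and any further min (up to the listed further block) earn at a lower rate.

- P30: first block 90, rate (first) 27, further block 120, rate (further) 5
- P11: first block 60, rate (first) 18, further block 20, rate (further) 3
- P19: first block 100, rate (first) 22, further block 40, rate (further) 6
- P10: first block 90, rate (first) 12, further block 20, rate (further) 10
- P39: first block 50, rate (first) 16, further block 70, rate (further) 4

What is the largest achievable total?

Order all 10 blocks by rate: P30/T1 27 > P19/T1 22 > P11/T1 18 > P39/T1 16 > P10/T1 12 > P10/T2 10 > P19/T2 6 > P30/T2 5 > P39/T2 4 > P11/T2 3.
Fill P30 T1 block (90 at 27) — 150 left.
Fill P19 T1 block (100 at 22) — 50 left.
P11/T1: +50 of 60 at 18; pool empty.
Total = 27×90 + 22×100 + 18×50 = 5530.

5530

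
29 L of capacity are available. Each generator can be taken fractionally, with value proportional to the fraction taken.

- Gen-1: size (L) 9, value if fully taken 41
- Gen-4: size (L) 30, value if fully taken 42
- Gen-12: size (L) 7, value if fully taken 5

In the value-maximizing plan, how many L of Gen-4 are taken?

20

Sort by value density: Gen-1 41/9≈4.56, Gen-4 42/30≈1.4, Gen-12 5/7≈0.714.
Gen-1: take in full, 9 L for value 41 — 20 left.
Fill the last 20 L with part of Gen-4: 20/30 of it earns 28.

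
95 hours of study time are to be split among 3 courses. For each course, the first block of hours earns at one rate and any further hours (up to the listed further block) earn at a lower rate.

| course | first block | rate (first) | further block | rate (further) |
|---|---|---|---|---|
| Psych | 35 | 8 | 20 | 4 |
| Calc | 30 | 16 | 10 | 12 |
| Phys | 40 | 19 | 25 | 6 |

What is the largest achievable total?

1480

Order all 6 blocks by rate: Phys/tier1 19 > Calc/tier1 16 > Calc/tier2 12 > Psych/tier1 8 > Phys/tier2 6 > Psych/tier2 4.
Fill Phys tier1 block (40 at 19) — 55 left.
Calc tier1 at 16: fill all 30 — 25 left.
Fill Calc tier2 block (10 at 12) — 15 left.
15 remain; put them into Psych tier1 at 8.
Total = 19×40 + 16×30 + 12×10 + 8×15 = 1480.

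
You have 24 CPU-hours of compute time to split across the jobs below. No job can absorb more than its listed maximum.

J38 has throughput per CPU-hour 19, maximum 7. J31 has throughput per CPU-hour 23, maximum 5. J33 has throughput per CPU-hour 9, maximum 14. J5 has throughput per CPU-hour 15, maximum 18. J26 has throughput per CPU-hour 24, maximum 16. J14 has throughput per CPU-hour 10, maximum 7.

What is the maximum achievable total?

556

Order the jobs by throughput per CPU-hour: J26 24 > J31 23 > J38 19 > J5 15 > J14 10 > J33 9.
J26 takes 16 to reach its cap of 16 ; 8 left.
J31 takes 5 to reach its cap of 5 ; 3 left.
Only 3 left; J38 takes them to reach 3.
Total = 19×3 + 23×5 + 24×16 = 556.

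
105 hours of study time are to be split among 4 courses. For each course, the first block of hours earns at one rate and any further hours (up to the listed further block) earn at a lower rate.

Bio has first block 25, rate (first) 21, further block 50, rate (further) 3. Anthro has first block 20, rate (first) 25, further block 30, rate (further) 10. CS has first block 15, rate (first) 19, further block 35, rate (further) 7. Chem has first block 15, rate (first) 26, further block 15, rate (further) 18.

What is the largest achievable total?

Rank every tier by rate: Chem/T1 26 > Anthro/T1 25 > Bio/T1 21 > CS/T1 19 > Chem/T2 18 > Anthro/T2 10 > CS/T2 7 > Bio/T2 3.
Chem/T1 (26): +15 — 90 left.
Anthro/T1 (25): +20 — 70 left.
Fill Bio T1 block (25 at 21) — 45 left.
CS/T1 (19): +15 — 30 left.
Chem T2 at 18: fill all 15 — 15 left.
Anthro/T2: +15 of 30 at 10; pool empty.
Total = 26×15 + 25×20 + 21×25 + 19×15 + 18×15 + 10×15 = 2120.

2120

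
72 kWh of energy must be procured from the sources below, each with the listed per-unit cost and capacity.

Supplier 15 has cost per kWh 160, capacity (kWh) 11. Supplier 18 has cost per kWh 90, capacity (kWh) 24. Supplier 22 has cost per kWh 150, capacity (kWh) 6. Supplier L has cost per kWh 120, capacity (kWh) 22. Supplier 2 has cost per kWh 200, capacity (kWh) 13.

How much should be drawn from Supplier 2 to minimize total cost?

9

Cheapest first:
Take 24 from Supplier 18 at 90 — need 48 more.
Take 22 from Supplier L at 120 — need 26 more.
Supplier 22 (150): use full 6 — 20 kWh to go.
Supplier 15 (160): use full 11 — 9 kWh to go.
Supplier 2 (200): take the remaining 9 — done.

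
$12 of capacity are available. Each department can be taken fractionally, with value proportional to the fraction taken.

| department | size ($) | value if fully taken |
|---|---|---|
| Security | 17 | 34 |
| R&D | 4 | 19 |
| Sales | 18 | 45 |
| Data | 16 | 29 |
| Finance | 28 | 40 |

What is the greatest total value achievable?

Sort by value density: R&D 19/4≈4.75, Sales 45/18≈2.5, Security 34/17≈2, Data 29/16≈1.81, Finance 40/28≈1.43.
All 4 $ of R&D fit (value 19) ; 8 remain.
Only 8 $ remain; take 8/18 of Sales for value 45×8/18 = 20.
Total value = 39.

39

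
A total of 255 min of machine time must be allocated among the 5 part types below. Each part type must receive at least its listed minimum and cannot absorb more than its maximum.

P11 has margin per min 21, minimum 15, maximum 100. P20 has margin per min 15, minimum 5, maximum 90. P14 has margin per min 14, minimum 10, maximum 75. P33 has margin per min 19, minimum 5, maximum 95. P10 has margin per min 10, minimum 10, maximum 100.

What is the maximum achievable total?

Meeting every minimum uses 15+5+10+5+10 = 45 min, leaving 210.
Order the part types by margin per min: P11 21 > P33 19 > P20 15 > P14 14 > P10 10.
Give P11 85 more to hit its cap of 100 — 125 left.
Give P33 90 more to hit its cap of 95 — 35 left.
P20: +35 (room for 85) → 40. Pool exhausted.
Total = 21×100 + 15×40 + 14×10 + 19×95 + 10×10 = 4745.

4745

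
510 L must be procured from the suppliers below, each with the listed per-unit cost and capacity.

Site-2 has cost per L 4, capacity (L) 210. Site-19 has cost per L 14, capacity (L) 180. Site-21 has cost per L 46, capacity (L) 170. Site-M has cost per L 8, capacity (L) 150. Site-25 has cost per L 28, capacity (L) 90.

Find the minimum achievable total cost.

Fill from the cheapest supplier first.
Site-2 (4): use full 210 → 300 L to go.
Site-M (8): use full 150 → 150 L to go.
Site-19 at 14: take 150 of its 180 → requirement met.
Site-25, Site-21: unused.
Cost = 210×4 + 150×8 + 150×14 = 4140.

4140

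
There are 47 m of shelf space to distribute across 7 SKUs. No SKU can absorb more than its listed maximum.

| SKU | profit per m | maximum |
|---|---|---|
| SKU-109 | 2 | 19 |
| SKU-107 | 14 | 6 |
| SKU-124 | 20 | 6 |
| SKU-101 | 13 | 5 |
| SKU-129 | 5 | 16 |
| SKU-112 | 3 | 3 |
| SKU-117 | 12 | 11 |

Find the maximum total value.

Order the SKUs by profit per m: SKU-124 20 > SKU-107 14 > SKU-101 13 > SKU-117 12 > SKU-129 5 > SKU-112 3 > SKU-109 2.
SKU-124 takes 6 to reach its cap of 6 → 41 left.
Give SKU-107 6 to hit its cap of 6 → 35 left.
Give SKU-101 5 to hit its cap of 5 → 30 left.
Give SKU-117 11 to hit its cap of 11 → 19 left.
SKU-129 takes 16 to reach its cap of 16 → 3 left.
SKU-112: +3 to 3 (cap) → 0 left.
Total = 14×6 + 20×6 + 13×5 + 5×16 + 3×3 + 12×11 = 490.

490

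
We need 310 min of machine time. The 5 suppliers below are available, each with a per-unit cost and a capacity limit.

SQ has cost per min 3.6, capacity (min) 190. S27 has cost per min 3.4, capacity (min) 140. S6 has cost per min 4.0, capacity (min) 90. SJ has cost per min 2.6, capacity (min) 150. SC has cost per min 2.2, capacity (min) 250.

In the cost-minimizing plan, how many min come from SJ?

60

Fill from the cheapest supplier first.
SC at 2.2: take all 250 min — 60 still needed.
Take 60 from SJ at 2.6 to finish.
S27, SQ, S6: unused.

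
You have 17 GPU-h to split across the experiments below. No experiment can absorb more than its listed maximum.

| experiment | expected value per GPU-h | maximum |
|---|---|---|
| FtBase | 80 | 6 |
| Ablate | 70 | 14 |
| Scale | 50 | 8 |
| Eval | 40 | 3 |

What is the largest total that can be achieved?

1250

Order the experiments by expected value per GPU-h: FtBase 80 > Ablate 70 > Scale 50 > Eval 40.
FtBase: +6 to 6 (cap) → 11 left.
Only 11 left; Ablate takes them to reach 11.
Total = 80×6 + 70×11 = 1250.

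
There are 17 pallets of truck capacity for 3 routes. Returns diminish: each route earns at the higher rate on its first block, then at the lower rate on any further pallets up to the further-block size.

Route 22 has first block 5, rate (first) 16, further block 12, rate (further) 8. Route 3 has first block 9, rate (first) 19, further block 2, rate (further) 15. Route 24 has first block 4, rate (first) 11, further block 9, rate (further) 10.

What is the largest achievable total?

292

Rank every tier by rate: Route 3/T1 19 > Route 22/T1 16 > Route 3/T2 15 > Route 24/T1 11 > Route 24/T2 10 > Route 22/T2 8.
Fill Route 3 T1 block (9 at 19) → 8 left.
Route 22/T1 (16): +5 → 3 left.
Route 3 T2 at 15: fill all 2 → 1 left.
1 remain; put them into Route 24 T1 at 11.
Total = 19×9 + 16×5 + 15×2 + 11×1 = 292.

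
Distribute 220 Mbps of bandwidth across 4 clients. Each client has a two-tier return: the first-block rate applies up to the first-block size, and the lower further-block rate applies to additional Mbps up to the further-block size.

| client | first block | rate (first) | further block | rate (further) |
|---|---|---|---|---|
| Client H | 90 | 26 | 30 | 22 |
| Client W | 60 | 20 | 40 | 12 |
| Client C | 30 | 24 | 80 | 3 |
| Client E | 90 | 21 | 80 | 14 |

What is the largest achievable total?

Order all 8 blocks by rate: Client H/first 26 > Client C/first 24 > Client H/second 22 > Client E/first 21 > Client W/first 20 > Client E/second 14 > Client W/second 12 > Client C/second 3.
Client H/first (26): +90 ; 130 left.
Client C first at 24: fill all 30 ; 100 left.
Fill Client H second block (30 at 22) ; 70 left.
Client E first at 21: only 70 left, fill 70.
Total = 26×90 + 24×30 + 22×30 + 21×70 = 5190.

5190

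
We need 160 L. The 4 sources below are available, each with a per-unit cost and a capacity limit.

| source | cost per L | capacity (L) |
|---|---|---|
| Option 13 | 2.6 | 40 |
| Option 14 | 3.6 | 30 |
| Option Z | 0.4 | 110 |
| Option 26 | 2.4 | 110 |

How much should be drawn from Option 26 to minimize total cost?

Cheapest first:
Take 110 from Option Z at 0.4 — need 50 more.
Option 26 (2.4): take the remaining 50 — done.
Option 13, Option 14: unused.

50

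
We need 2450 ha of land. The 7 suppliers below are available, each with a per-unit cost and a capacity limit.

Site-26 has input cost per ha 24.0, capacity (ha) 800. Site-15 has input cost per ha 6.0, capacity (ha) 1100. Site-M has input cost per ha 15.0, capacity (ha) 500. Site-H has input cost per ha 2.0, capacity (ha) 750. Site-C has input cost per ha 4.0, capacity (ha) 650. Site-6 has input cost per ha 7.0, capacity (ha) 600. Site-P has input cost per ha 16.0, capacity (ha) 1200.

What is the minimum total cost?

Cheapest first:
Site-H (2.0): use full 750 → 1700 ha to go.
Take 650 from Site-C at 4.0 → need 1050 more.
Take 1050 from Site-15 at 6.0 to finish.
Site-6, Site-M, Site-P, Site-26: unused.
Cost = 750×2.0 + 650×4.0 + 1050×6.0 = 10400.

10400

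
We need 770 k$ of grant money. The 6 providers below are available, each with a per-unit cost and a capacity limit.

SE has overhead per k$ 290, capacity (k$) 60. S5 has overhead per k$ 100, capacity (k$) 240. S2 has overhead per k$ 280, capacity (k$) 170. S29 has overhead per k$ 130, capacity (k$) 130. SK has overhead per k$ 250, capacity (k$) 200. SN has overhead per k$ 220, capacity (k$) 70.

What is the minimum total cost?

Use providers in increasing cost order.
Take 240 from S5 at 100 ; need 530 more.
S29 (130): use full 130 ; 400 k$ to go.
SN (220): use full 70 ; 330 k$ to go.
Take 200 from SK at 250 ; need 130 more.
Take 130 from S2 at 280 to finish.
SE: unused.
Cost = 240×100 + 130×130 + 70×220 + 200×250 + 130×280 = 142700.

142700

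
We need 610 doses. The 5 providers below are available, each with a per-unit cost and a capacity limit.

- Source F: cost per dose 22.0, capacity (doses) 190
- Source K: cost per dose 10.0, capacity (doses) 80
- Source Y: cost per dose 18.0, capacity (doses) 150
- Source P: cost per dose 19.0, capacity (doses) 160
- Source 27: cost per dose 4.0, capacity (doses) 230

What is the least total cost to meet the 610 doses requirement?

7270

Cheapest first:
Source 27 at 4.0: take all 230 doses ; 380 still needed.
Source K (10.0): use full 80 ; 300 doses to go.
Take 150 from Source Y at 18.0 ; need 150 more.
Source P (19.0): take the remaining 150 ; done.
Source F: unused.
Cost = 230×4.0 + 80×10.0 + 150×18.0 + 150×19.0 = 7270.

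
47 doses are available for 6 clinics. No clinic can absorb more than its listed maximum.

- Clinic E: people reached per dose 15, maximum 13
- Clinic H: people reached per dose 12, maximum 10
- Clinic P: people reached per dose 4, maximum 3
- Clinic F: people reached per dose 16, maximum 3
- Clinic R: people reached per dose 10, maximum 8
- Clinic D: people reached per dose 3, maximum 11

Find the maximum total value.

485

Highest people reached per dose first: Clinic F 16 > Clinic E 15 > Clinic H 12 > Clinic R 10 > Clinic P 4 > Clinic D 3.
Clinic F: +3 to 3 (cap) — 44 left.
Give Clinic E 13 to hit its cap of 13 — 31 left.
Clinic H: +10 to 10 (cap) — 21 left.
Give Clinic R 8 to hit its cap of 8 — 13 left.
Clinic P: +3 to 3 (cap) — 10 left.
Clinic D: +10 (room for 11) → 10. Pool exhausted.
Total = 15×13 + 12×10 + 4×3 + 16×3 + 10×8 + 3×10 = 485.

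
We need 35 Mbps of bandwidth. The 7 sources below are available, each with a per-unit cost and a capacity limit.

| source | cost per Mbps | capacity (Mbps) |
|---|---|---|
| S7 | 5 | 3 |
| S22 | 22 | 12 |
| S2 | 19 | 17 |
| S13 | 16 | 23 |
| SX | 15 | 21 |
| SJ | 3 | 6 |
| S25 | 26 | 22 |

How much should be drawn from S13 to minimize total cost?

5

Fill from the cheapest source first.
Take 6 from SJ at 3 — need 29 more.
S7 at 5: take all 3 Mbps — 26 still needed.
SX (15): use full 21 — 5 Mbps to go.
S13 (16): take the remaining 5 — done.
S2, S22, S25: unused.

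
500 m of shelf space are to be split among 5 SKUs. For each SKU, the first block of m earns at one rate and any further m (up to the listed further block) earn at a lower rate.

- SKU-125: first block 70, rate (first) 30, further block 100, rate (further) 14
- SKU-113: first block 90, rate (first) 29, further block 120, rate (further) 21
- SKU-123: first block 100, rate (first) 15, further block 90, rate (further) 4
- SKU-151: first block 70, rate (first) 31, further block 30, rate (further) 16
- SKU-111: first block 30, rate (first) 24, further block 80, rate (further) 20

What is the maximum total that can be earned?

12350

Rank every tier by rate: SKU-151/tier1 31 > SKU-125/tier1 30 > SKU-113/tier1 29 > SKU-111/tier1 24 > SKU-113/tier2 21 > SKU-111/tier2 20 > SKU-151/tier2 16 > SKU-123/tier1 15 > SKU-125/tier2 14 > SKU-123/tier2 4.
SKU-151 tier1 at 31: fill all 70 — 430 left.
SKU-125 tier1 at 30: fill all 70 — 360 left.
SKU-113/tier1 (29): +90 — 270 left.
Fill SKU-111 tier1 block (30 at 24) — 240 left.
Fill SKU-113 tier2 block (120 at 21) — 120 left.
SKU-111/tier2 (20): +80 — 40 left.
Fill SKU-151 tier2 block (30 at 16) — 10 left.
10 remain; put them into SKU-123 tier1 at 15.
Total = 31×70 + 30×70 + 29×90 + 24×30 + 21×120 + 20×80 + 16×30 + 15×10 = 12350.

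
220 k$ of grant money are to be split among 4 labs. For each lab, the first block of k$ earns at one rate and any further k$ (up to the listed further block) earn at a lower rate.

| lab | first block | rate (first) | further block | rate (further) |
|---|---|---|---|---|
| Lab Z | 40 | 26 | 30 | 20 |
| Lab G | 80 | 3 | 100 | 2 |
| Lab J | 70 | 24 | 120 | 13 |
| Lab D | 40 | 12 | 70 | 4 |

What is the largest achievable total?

Rank every tier by rate: Lab Z/tier1 26 > Lab J/tier1 24 > Lab Z/tier2 20 > Lab J/tier2 13 > Lab D/tier1 12 > Lab D/tier2 4 > Lab G/tier1 3 > Lab G/tier2 2.
Lab Z/tier1 (26): +40 → 180 left.
Lab J tier1 at 24: fill all 70 → 110 left.
Lab Z/tier2 (20): +30 → 80 left.
Lab J tier2 at 13: only 80 left, fill 80.
Total = 26×40 + 24×70 + 20×30 + 13×80 = 4360.

4360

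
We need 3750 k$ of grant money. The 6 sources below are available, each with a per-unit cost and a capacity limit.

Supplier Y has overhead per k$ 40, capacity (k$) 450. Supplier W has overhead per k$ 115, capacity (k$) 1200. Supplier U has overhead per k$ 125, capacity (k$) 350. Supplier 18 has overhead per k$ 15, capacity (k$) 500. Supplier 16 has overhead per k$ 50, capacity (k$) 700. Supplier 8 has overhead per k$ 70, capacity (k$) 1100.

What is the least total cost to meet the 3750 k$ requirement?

Use sources in increasing cost order.
Supplier 18 (15): use full 500 → 3250 k$ to go.
Take 450 from Supplier Y at 40 → need 2800 more.
Supplier 16 at 50: take all 700 k$ → 2100 still needed.
Supplier 8 at 70: take all 1100 k$ → 1000 still needed.
Supplier W at 115: take 1000 of its 1200 → requirement met.
Supplier U: unused.
Cost = 500×15 + 450×40 + 700×50 + 1100×70 + 1000×115 = 252500.

252500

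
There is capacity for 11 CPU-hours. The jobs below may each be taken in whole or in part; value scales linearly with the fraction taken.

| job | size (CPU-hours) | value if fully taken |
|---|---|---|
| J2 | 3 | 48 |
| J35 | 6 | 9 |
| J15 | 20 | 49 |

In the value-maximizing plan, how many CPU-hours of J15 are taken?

8

Rank by value-to-size ratio: J2 48/3≈16, J15 49/20≈2.45, J35 9/6≈1.5.
All 3 CPU-hours of J2 fit (value 48) — 8 remain.
Fill the last 8 CPU-hours with part of J15: 8/20 of it earns 19.6.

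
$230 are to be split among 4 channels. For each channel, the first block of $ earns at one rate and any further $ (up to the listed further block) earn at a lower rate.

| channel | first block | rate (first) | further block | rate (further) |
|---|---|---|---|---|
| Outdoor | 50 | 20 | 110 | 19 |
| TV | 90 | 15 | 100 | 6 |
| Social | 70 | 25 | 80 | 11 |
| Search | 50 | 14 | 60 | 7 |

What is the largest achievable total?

Rank every tier by rate: Social/tier1 25 > Outdoor/tier1 20 > Outdoor/tier2 19 > TV/tier1 15 > Search/tier1 14 > Social/tier2 11 > Search/tier2 7 > TV/tier2 6.
Social/tier1 (25): +70 ; 160 left.
Outdoor tier1 at 20: fill all 50 ; 110 left.
Outdoor/tier2 (19): +110 ; 0 left.
Total = 25×70 + 20×50 + 19×110 = 4840.

4840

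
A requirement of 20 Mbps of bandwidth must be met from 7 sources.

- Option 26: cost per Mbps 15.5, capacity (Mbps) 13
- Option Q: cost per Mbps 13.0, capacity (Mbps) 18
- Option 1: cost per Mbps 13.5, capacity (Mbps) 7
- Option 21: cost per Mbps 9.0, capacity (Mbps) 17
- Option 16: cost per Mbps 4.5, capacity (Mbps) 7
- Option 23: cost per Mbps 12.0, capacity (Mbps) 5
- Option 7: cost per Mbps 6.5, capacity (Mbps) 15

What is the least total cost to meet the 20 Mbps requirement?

116

Cheapest first:
Option 16 (4.5): use full 7 — 13 Mbps to go.
Option 7 at 6.5: take 13 of its 15 — requirement met.
Option 21, Option 23, Option Q, Option 1, Option 26: unused.
Cost = 7×4.5 + 13×6.5 = 116.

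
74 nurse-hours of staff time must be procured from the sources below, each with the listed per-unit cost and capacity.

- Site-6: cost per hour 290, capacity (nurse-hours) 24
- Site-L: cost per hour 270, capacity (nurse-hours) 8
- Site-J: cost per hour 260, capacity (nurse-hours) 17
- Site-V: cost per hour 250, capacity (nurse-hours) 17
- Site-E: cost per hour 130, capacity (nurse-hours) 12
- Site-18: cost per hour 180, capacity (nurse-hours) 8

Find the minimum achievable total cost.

17310

Use sources in increasing cost order.
Take 12 from Site-E at 130 ; need 62 more.
Take 8 from Site-18 at 180 ; need 54 more.
Take 17 from Site-V at 250 ; need 37 more.
Site-J (260): use full 17 ; 20 nurse-hours to go.
Site-L (270): use full 8 ; 12 nurse-hours to go.
Site-6 at 290: take 12 of its 24 ; requirement met.
Cost = 12×130 + 8×180 + 17×250 + 17×260 + 8×270 + 12×290 = 17310.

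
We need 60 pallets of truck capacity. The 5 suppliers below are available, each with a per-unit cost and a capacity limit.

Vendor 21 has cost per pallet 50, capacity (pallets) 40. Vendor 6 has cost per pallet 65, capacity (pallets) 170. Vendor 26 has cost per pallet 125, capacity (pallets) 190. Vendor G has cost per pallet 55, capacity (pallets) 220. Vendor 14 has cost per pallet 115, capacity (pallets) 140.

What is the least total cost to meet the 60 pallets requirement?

Fill from the cheapest supplier first.
Vendor 21 at 50: take all 40 pallets ; 20 still needed.
Vendor G (55): take the remaining 20 ; done.
Vendor 6, Vendor 14, Vendor 26: unused.
Cost = 40×50 + 20×55 = 3100.

3100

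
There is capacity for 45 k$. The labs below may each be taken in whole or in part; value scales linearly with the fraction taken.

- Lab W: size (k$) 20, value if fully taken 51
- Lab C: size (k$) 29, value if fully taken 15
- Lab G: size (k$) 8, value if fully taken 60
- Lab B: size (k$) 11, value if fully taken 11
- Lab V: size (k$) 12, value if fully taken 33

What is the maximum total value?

Rank by value-to-size ratio: Lab G 60/8≈7.5, Lab V 33/12≈2.75, Lab W 51/20≈2.55, Lab B 11/11≈1, Lab C 15/29≈0.517.
All 8 k$ of Lab G fit (value 60) — 37 remain.
All 12 k$ of Lab V fit (value 33) — 25 remain.
All 20 k$ of Lab W fit (value 51) — 5 remain.
Fill the last 5 k$ with part of Lab B: 5/11 of it earns 5.
Total value = 149.

149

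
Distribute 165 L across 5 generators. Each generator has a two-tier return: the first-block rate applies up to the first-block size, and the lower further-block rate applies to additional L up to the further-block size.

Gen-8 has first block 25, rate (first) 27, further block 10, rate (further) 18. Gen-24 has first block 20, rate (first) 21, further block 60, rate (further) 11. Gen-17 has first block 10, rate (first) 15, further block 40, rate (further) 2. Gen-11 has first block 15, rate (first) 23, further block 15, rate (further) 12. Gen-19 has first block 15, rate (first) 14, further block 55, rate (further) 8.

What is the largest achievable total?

2765

Order all 10 blocks by rate: Gen-8/T1 27 > Gen-11/T1 23 > Gen-24/T1 21 > Gen-8/T2 18 > Gen-17/T1 15 > Gen-19/T1 14 > Gen-11/T2 12 > Gen-24/T2 11 > Gen-19/T2 8 > Gen-17/T2 2.
Fill Gen-8 T1 block (25 at 27) → 140 left.
Gen-11 T1 at 23: fill all 15 → 125 left.
Gen-24 T1 at 21: fill all 20 → 105 left.
Gen-8 T2 at 18: fill all 10 → 95 left.
Fill Gen-17 T1 block (10 at 15) → 85 left.
Fill Gen-19 T1 block (15 at 14) → 70 left.
Gen-11 T2 at 12: fill all 15 → 55 left.
55 remain; put them into Gen-24 T2 at 11.
Total = 27×25 + 23×15 + 21×20 + 18×10 + 15×10 + 14×15 + 12×15 + 11×55 = 2765.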